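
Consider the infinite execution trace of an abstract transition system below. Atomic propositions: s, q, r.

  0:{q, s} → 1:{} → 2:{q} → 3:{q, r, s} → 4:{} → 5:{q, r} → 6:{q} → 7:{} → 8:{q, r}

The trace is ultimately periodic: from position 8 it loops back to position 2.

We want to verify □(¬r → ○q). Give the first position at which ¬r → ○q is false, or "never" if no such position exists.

At position 0 the labels are {q, s} and the next position 1 has {}, so ¬r → ○q is false there. This is the first violation.

0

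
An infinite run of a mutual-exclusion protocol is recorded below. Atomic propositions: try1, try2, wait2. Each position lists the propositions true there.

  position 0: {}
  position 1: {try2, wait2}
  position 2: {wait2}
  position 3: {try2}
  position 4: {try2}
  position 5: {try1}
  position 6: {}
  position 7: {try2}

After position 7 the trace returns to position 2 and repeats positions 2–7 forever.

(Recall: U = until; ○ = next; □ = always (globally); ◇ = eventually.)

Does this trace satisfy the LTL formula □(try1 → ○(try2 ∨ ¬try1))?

try1 → ○(try2 ∨ ¬try1) holds at every position 0..7, and those are all positions ever visited, so □(try1 → ○(try2 ∨ ¬try1)) holds.
Positions where try1 holds: 5.
Check ○(try2 ∨ ¬try1) at each: 5→ok.

Yes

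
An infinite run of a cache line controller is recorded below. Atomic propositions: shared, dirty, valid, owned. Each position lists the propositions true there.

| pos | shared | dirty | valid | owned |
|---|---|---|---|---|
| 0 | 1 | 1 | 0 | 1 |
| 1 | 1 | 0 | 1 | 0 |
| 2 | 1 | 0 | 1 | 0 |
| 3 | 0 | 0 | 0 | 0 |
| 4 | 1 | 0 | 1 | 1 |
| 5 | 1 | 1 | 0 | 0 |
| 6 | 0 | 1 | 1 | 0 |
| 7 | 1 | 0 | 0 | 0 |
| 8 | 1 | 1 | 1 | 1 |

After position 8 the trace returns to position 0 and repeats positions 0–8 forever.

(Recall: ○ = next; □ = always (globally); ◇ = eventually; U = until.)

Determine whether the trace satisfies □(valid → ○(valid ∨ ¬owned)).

valid → ○(valid ∨ ¬owned) must hold at every position from 0 onward. It fails at position 8, so □(valid → ○(valid ∨ ¬owned)) is false.
Positions where valid holds: 1, 2, 4, 6, 8.
Check ○(valid ∨ ¬owned) at each: 1→ok, 2→ok, 4→ok, 6→ok, 8→fails.

Does not hold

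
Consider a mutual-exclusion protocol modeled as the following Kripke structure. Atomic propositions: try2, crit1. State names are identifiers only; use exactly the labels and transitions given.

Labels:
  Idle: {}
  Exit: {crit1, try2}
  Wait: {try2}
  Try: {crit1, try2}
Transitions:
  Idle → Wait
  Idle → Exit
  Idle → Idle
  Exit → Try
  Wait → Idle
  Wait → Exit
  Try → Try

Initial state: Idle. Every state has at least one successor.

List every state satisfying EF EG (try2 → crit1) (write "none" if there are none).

{Idle, Exit, Wait, Try}

States satisfying EG (try2 → crit1): {Idle, Exit, Try}.
States satisfying EF EG (try2 → crit1): {Idle, Exit, Wait, Try}.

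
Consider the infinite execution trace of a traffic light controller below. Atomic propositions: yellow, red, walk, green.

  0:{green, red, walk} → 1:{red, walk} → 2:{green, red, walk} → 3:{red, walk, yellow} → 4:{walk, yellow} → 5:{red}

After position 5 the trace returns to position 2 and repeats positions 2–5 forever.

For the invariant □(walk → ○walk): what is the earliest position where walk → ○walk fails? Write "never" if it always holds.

Check walk → ○walk at each position in order: 0 ✓, 1 ✓, 2 ✓, 3 ✓.
At position 4 the labels are {walk, yellow} and the next position 5 has {red}, so walk → ○walk is false there. This is the first violation.

4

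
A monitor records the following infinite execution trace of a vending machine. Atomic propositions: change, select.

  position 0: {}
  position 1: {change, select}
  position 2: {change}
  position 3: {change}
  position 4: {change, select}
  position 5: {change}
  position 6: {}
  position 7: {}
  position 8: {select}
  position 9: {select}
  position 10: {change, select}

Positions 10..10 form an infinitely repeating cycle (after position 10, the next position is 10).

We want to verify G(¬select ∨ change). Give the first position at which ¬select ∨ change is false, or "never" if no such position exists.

8

Check ¬select ∨ change at each position in order: 0 ✓, 1 ✓, 2 ✓, 3 ✓, 4 ✓, 5 ✓, 6 ✓, 7 ✓.
At position 8 the labels are {select}, so ¬select ∨ change is false there. This is the first violation.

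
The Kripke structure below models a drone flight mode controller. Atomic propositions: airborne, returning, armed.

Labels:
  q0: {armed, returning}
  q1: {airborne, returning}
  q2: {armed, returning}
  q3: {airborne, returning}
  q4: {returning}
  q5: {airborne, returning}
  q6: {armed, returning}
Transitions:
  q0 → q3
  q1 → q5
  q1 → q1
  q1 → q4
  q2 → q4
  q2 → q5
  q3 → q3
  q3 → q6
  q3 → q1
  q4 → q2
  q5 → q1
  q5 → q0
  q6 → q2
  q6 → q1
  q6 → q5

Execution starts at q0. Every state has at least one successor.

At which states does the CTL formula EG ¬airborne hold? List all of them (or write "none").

States satisfying ¬airborne: {q0, q2, q4, q6}.
States satisfying EG ¬airborne: {q2, q4, q6}.

{q2, q4, q6}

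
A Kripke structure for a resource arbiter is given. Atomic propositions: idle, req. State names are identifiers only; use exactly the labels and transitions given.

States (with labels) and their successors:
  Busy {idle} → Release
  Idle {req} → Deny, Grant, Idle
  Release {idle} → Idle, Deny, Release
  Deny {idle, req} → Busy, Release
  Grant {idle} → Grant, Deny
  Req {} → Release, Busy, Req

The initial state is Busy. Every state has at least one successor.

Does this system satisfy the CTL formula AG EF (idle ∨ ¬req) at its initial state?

Satisfied

States satisfying EF (idle ∨ ¬req): {Busy, Idle, Release, Deny, Grant, Req}.
States satisfying AG EF (idle ∨ ¬req): {Busy, Idle, Release, Deny, Grant, Req}.
Every state reachable from Busy satisfies EF (idle ∨ ¬req).
Busy ∈ Sat(AG EF (idle ∨ ¬req)).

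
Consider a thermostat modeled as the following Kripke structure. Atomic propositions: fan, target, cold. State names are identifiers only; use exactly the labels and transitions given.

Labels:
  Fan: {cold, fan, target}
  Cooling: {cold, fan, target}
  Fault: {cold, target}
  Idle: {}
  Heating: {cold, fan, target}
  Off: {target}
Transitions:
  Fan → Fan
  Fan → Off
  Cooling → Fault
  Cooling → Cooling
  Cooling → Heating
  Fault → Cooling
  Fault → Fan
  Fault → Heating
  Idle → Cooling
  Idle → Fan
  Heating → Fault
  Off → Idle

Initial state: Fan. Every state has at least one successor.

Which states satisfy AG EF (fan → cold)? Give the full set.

{Fan, Cooling, Fault, Idle, Heating, Off}

States satisfying EF (fan → cold): {Fan, Cooling, Fault, Idle, Heating, Off}.
States satisfying AG EF (fan → cold): {Fan, Cooling, Fault, Idle, Heating, Off}.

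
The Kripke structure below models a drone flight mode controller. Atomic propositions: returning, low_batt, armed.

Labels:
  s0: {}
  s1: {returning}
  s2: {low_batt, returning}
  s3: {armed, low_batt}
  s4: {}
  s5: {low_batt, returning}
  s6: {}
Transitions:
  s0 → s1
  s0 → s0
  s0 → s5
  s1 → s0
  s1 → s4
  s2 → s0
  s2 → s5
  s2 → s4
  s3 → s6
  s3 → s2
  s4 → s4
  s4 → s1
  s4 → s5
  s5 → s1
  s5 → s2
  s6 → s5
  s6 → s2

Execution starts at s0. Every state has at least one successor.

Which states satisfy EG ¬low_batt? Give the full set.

States satisfying ¬low_batt: {s0, s1, s4, s6}.
States satisfying EG ¬low_batt: {s0, s1, s4}.

{s0, s1, s4}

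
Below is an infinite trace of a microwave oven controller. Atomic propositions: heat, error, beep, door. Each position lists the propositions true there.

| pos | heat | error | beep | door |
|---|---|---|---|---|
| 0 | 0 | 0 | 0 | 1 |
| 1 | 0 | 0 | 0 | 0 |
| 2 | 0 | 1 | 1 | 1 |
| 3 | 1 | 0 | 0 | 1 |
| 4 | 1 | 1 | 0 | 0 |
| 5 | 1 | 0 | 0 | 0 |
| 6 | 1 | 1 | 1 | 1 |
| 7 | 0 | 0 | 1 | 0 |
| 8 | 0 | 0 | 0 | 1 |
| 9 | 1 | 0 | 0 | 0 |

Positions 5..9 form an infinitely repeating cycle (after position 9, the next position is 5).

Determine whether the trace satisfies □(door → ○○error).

door → ○○error must hold at every position from 0 onward. It fails at position 3, so □(door → ○○error) is false.
Positions where door holds: 0, 2, 3, 6, 8.
Check ○○error at each: 0→ok, 2→ok, 3→fails, 6→fails, 8→fails.

No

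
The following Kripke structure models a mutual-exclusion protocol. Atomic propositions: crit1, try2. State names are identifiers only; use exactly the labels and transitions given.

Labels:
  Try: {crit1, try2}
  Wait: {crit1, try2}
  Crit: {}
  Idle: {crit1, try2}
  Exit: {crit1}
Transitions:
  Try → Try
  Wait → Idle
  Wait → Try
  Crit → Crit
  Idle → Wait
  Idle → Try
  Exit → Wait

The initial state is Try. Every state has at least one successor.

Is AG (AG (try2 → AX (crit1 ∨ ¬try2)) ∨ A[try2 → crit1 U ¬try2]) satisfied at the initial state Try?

States satisfying AG (AG (try2 → AX (crit1 ∨ ¬try2)) ∨ A[try2 → crit1 U ¬try2]): {Try, Wait, Crit, Idle, Exit}.
Every state reachable from Try satisfies AG (try2 → AX (crit1 ∨ ¬try2)) ∨ A[try2 → crit1 U ¬try2].
Try ∈ Sat(AG (AG (try2 → AX (crit1 ∨ ¬try2)) ∨ A[try2 → crit1 U ¬try2])).

Yes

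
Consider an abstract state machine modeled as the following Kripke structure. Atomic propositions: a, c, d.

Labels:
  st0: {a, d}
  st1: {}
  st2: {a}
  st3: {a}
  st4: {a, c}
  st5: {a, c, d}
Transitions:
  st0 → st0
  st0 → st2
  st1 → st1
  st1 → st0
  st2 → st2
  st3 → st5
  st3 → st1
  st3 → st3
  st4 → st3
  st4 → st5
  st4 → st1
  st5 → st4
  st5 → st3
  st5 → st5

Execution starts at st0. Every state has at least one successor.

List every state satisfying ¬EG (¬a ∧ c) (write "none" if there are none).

{st0, st1, st2, st3, st4, st5}

States satisfying ¬a ∧ c: ∅.
States satisfying EG (¬a ∧ c): ∅.
States satisfying ¬EG (¬a ∧ c): {st0, st1, st2, st3, st4, st5}.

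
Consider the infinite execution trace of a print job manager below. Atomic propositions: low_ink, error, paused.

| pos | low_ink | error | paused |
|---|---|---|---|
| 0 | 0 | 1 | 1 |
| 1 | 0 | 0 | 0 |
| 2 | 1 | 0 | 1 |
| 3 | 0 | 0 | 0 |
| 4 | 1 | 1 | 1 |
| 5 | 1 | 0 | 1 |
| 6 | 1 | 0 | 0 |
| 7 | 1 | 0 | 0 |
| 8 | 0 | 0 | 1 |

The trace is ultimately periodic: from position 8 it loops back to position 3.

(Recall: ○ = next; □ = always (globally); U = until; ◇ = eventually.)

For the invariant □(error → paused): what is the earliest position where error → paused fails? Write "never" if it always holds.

error → paused holds at every position 0..8, and those are all the positions the trace ever visits, so the invariant □(error → paused) is never violated.

never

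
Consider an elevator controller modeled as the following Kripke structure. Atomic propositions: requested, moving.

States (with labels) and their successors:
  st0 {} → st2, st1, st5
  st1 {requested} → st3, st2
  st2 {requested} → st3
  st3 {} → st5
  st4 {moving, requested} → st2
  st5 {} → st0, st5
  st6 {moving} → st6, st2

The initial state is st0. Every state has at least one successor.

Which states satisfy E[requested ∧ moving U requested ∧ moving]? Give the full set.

{st4}

States satisfying requested ∧ moving: {st4}.
States satisfying E[requested ∧ moving U requested ∧ moving]: {st4}.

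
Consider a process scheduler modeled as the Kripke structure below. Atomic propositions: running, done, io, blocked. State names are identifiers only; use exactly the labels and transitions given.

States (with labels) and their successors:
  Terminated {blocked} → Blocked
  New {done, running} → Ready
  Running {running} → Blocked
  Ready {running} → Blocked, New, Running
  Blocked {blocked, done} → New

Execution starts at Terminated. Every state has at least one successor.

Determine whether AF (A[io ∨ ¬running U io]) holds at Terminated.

States satisfying A[io ∨ ¬running U io]: ∅.
States satisfying AF (A[io ∨ ¬running U io]): ∅.
There is a path from Terminated along which A[io ∨ ¬running U io] never holds.
Terminated ∉ Sat(AF (A[io ∨ ¬running U io])).

No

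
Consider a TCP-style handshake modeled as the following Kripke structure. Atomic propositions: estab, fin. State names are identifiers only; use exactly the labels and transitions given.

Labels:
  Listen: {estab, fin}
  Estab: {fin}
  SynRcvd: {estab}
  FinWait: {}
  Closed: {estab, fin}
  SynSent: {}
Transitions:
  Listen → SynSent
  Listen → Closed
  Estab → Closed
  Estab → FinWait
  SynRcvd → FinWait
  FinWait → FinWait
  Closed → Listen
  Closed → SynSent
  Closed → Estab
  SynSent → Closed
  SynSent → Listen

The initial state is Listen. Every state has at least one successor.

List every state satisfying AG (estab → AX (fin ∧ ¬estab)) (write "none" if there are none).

{FinWait}

States satisfying estab → AX (fin ∧ ¬estab): {Estab, FinWait, SynSent}.
States satisfying AG (estab → AX (fin ∧ ¬estab)): {FinWait}.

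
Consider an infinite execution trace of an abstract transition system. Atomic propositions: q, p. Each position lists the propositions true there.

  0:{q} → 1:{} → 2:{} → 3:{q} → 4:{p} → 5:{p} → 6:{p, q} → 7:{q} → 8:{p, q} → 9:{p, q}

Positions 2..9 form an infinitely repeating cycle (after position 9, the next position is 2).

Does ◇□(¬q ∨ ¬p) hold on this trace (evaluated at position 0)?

□(¬q ∨ ¬p) is false at every position 0..9, so it never becomes true and ◇□(¬q ∨ ¬p) fails.

Does not hold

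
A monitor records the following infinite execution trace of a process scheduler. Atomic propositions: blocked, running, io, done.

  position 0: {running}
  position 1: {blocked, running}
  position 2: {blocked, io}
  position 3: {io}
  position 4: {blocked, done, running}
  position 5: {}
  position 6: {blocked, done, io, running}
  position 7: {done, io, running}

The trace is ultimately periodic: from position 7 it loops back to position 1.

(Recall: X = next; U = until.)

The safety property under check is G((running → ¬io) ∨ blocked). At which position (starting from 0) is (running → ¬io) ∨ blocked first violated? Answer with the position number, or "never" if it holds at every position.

7

Check (running → ¬io) ∨ blocked at each position in order: 0 ✓, 1 ✓, 2 ✓, 3 ✓, 4 ✓, 5 ✓, 6 ✓.
At position 7 the labels are {done, io, running}, so (running → ¬io) ∨ blocked is false there. This is the first violation.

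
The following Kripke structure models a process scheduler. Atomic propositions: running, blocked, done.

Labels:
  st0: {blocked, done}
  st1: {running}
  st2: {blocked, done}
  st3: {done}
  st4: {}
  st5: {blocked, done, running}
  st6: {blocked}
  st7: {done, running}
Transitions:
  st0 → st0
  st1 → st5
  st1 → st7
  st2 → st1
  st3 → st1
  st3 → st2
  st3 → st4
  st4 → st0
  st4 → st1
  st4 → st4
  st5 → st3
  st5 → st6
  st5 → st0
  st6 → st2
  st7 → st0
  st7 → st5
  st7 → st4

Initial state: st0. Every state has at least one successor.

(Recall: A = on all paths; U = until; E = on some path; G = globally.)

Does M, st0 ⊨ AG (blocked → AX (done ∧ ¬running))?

States satisfying blocked → AX (done ∧ ¬running): {st0, st1, st3, st4, st6, st7}.
States satisfying AG (blocked → AX (done ∧ ¬running)): {st0}.
Every state reachable from st0 satisfies blocked → AX (done ∧ ¬running).
st0 ∈ Sat(AG (blocked → AX (done ∧ ¬running))).

Yes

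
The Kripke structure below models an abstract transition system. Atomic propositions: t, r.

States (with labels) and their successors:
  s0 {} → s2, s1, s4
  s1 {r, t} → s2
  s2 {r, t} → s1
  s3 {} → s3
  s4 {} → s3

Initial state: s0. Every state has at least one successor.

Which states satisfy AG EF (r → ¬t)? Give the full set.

{s3, s4}

States satisfying EF (r → ¬t): {s0, s3, s4}.
States satisfying AG EF (r → ¬t): {s3, s4}.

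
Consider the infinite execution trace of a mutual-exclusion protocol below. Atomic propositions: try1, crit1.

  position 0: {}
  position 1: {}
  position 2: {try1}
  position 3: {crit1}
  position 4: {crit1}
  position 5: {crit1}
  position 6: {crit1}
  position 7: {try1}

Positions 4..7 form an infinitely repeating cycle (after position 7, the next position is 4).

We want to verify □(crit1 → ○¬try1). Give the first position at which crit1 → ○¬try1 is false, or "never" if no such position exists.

6

Check crit1 → ○¬try1 at each position in order: 0 ✓, 1 ✓, 2 ✓, 3 ✓, 4 ✓, 5 ✓.
At position 6 the labels are {crit1} and the next position 7 has {try1}, so crit1 → ○¬try1 is false there. This is the first violation.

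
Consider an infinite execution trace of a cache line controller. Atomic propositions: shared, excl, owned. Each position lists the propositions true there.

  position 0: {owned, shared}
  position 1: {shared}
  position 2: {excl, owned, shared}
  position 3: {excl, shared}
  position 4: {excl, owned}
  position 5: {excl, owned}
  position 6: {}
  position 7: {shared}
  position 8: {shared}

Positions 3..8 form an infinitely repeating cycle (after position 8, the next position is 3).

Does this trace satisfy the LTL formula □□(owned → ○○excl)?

Violated

□(owned → ○○excl) must hold at every position from 0 onward. It fails at position 0, so □□(owned → ○○excl) is false.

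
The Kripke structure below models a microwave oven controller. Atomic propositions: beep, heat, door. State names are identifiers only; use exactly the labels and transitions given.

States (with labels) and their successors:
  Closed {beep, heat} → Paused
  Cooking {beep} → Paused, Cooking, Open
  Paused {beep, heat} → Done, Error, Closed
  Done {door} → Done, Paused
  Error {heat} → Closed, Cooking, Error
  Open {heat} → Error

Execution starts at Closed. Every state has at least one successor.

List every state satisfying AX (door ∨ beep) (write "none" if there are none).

{Closed, Done}

States satisfying door ∨ beep: {Closed, Cooking, Paused, Done}.
States satisfying AX (door ∨ beep): {Closed, Done}.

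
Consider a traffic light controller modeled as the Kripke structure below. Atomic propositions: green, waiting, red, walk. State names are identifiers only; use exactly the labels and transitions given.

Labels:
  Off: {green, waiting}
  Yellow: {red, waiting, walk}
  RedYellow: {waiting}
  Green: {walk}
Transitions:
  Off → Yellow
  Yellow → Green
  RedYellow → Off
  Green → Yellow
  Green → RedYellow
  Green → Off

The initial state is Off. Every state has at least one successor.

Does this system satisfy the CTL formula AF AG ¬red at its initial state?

States satisfying AG ¬red: ∅.
States satisfying AF AG ¬red: ∅.
There is a path from Off along which AG ¬red never holds.
Off ∉ Sat(AF AG ¬red).

Does not hold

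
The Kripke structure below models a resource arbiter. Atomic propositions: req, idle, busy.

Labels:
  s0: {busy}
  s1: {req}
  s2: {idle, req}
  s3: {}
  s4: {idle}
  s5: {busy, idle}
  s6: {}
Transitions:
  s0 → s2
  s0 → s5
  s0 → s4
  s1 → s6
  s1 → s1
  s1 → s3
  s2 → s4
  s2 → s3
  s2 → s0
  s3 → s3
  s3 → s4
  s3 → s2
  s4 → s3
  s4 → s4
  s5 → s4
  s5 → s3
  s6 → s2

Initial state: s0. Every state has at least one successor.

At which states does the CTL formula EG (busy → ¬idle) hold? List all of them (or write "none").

{s0, s1, s2, s3, s4, s6}

States satisfying busy → ¬idle: {s0, s1, s2, s3, s4, s6}.
States satisfying EG (busy → ¬idle): {s0, s1, s2, s3, s4, s6}.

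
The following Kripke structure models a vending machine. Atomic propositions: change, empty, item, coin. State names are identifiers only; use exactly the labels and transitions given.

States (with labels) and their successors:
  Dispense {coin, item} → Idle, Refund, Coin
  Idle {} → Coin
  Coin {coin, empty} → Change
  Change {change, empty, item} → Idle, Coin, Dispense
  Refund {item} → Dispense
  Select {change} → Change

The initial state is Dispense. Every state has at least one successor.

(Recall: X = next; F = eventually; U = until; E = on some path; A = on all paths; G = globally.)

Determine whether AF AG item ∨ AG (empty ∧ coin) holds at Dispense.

States satisfying AG item: ∅.
States satisfying AF AG item: ∅.
States satisfying empty ∧ coin: {Coin}.
States satisfying AG (empty ∧ coin): ∅.
States satisfying AF AG item ∨ AG (empty ∧ coin): ∅.
Dispense ∉ Sat(AF AG item ∨ AG (empty ∧ coin)).

Violated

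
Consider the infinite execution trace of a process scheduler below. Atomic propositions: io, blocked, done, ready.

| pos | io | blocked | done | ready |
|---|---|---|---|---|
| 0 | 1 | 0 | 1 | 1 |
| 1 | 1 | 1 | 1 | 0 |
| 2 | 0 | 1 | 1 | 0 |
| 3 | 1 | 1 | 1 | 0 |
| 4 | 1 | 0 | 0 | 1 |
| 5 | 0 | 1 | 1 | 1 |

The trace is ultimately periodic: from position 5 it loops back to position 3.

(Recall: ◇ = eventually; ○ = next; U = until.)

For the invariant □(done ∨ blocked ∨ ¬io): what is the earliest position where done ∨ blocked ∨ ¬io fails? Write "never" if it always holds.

Check done ∨ blocked ∨ ¬io at each position in order: 0 ✓, 1 ✓, 2 ✓, 3 ✓.
At position 4 the labels are {io, ready}, so done ∨ blocked ∨ ¬io is false there. This is the first violation.

4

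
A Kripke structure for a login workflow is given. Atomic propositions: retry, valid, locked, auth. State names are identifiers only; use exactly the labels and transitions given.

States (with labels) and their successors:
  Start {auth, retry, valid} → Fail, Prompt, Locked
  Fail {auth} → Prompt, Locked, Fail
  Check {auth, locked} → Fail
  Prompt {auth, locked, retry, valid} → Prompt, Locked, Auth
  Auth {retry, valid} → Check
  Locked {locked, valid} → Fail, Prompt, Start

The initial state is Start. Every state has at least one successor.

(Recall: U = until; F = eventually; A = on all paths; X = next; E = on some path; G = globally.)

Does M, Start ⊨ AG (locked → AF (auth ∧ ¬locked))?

No

States satisfying locked → AF (auth ∧ ¬locked): {Start, Fail, Check, Auth}.
States satisfying AG (locked → AF (auth ∧ ¬locked)): ∅.
Locked is reachable from Start and violates locked → AF (auth ∧ ¬locked), so AG fails at Start.
Start ∉ Sat(AG (locked → AF (auth ∧ ¬locked))).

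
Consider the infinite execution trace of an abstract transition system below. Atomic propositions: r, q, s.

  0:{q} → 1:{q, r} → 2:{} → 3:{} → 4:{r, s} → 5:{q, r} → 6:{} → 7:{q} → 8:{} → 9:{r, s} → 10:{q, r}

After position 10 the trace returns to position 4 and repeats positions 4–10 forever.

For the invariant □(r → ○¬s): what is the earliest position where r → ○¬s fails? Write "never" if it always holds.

Check r → ○¬s at each position in order: 0 ✓, 1 ✓, 2 ✓, 3 ✓, 4 ✓, 5 ✓, 6 ✓, 7 ✓, 8 ✓, 9 ✓.
At position 10 the labels are {q, r} and the next position 4 has {r, s}, so r → ○¬s is false there. This is the first violation.

10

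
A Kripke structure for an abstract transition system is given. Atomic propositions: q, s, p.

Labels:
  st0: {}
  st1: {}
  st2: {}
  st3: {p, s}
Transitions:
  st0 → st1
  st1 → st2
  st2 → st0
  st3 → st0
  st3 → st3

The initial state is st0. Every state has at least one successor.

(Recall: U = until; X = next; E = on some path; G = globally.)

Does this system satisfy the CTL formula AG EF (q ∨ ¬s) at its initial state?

States satisfying EF (q ∨ ¬s): {st0, st1, st2, st3}.
States satisfying AG EF (q ∨ ¬s): {st0, st1, st2, st3}.
Every state reachable from st0 satisfies EF (q ∨ ¬s).
st0 ∈ Sat(AG EF (q ∨ ¬s)).

Holds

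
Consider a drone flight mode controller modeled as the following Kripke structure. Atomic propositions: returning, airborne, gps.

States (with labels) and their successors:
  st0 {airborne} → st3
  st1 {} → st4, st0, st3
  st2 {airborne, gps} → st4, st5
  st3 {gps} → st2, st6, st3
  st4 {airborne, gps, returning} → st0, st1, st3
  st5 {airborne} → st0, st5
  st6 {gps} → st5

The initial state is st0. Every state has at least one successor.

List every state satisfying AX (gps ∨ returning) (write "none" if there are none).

States satisfying gps ∨ returning: {st2, st3, st4, st6}.
States satisfying AX (gps ∨ returning): {st0, st3}.

{st0, st3}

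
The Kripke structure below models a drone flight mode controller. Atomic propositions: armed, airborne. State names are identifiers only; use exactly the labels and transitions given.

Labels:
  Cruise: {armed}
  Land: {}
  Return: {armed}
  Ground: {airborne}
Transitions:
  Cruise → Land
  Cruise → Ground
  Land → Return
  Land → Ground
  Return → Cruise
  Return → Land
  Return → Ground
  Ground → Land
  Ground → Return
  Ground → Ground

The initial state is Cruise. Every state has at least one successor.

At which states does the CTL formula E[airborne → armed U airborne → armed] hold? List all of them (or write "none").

States satisfying airborne → armed: {Cruise, Land, Return}.
States satisfying E[airborne → armed U airborne → armed]: {Cruise, Land, Return}.

{Cruise, Land, Return}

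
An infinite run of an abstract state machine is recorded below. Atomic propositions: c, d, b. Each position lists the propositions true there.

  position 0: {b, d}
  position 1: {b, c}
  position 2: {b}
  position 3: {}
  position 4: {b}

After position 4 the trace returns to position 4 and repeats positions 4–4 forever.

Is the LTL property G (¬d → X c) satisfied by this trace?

Does not hold

¬d → X c must hold at every position from 0 onward. It fails at position 1, so G (¬d → X c) is false.
Positions where ¬d holds: 1, 2, 3, 4.
Check X c at each: 1→fails, 2→fails, 3→fails, 4→fails.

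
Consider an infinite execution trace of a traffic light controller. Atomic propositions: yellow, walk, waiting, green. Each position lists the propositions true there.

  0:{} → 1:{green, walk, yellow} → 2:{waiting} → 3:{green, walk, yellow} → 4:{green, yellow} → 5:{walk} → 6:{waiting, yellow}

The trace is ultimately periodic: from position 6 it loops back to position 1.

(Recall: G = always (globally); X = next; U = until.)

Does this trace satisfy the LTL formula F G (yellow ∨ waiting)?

Does not hold

G (yellow ∨ waiting) is false at every position 0..6, so it never becomes true and F G (yellow ∨ waiting) fails.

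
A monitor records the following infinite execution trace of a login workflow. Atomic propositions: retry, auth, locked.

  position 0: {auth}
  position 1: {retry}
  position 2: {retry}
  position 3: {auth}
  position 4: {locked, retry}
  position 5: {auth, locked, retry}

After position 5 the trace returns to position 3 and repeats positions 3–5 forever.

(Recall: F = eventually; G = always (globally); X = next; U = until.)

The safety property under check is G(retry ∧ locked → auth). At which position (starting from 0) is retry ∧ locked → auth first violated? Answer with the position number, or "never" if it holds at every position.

Check retry ∧ locked → auth at each position in order: 0 ✓, 1 ✓, 2 ✓, 3 ✓.
At position 4 the labels are {locked, retry}, so retry ∧ locked → auth is false there. This is the first violation.

4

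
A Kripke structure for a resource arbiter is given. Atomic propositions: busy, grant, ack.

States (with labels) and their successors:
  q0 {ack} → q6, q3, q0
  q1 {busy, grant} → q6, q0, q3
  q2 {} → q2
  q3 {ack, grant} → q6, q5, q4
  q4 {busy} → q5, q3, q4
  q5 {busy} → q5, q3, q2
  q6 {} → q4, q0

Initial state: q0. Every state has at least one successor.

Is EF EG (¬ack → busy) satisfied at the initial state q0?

Satisfied

States satisfying EG (¬ack → busy): {q0, q1, q3, q4, q5}.
States satisfying EF EG (¬ack → busy): {q0, q1, q3, q4, q5, q6}.
Some path from q0 reaches a state where EG (¬ack → busy) holds.
q0 ∈ Sat(EF EG (¬ack → busy)).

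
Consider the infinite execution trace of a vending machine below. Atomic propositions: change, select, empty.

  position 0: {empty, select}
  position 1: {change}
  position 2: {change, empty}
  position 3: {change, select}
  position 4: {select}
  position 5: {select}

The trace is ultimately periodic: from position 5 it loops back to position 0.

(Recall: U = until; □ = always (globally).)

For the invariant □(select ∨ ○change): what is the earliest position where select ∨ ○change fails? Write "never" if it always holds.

select ∨ ○change holds at every position 0..5, and those are all the positions the trace ever visits, so the invariant □(select ∨ ○change) is never violated.

never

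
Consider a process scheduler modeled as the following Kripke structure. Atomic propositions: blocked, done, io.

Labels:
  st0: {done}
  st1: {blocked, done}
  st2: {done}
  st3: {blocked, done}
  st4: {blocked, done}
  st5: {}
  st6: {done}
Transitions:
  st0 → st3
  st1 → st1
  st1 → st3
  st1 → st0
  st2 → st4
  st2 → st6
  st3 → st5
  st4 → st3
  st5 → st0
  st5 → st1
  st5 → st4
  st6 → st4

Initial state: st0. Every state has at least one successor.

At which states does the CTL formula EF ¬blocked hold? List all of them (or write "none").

{st0, st1, st2, st3, st4, st5, st6}

States satisfying ¬blocked: {st0, st2, st5, st6}.
States satisfying EF ¬blocked: {st0, st1, st2, st3, st4, st5, st6}.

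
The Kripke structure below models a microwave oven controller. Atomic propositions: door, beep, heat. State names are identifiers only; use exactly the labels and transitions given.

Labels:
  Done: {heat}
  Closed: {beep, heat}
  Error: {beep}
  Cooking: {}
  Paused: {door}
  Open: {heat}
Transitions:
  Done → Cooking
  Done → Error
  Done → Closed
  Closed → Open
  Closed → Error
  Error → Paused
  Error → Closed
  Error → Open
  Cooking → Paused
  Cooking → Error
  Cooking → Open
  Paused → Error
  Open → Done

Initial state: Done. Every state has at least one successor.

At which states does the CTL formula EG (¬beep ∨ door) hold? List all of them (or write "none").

States satisfying ¬beep ∨ door: {Done, Cooking, Paused, Open}.
States satisfying EG (¬beep ∨ door): {Done, Cooking, Open}.

{Done, Cooking, Open}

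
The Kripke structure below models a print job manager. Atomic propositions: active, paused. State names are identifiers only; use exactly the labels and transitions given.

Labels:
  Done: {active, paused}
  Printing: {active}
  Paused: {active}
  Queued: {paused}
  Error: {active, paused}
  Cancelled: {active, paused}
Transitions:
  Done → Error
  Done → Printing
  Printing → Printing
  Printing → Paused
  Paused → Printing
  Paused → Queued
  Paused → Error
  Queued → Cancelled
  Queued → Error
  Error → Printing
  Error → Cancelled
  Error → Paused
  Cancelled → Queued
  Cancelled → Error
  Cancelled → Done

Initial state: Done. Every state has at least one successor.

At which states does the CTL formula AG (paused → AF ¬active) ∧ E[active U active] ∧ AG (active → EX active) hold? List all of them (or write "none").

States satisfying paused → AF ¬active: {Printing, Paused, Queued}.
States satisfying AG (paused → AF ¬active): ∅.
States satisfying active: {Done, Printing, Paused, Error, Cancelled}.
States satisfying E[active U active]: {Done, Printing, Paused, Error, Cancelled}.
States satisfying active → EX active: {Done, Printing, Paused, Queued, Error, Cancelled}.
States satisfying AG (active → EX active): {Done, Printing, Paused, Queued, Error, Cancelled}.
States satisfying E[active U active] ∧ AG (active → EX active): {Done, Printing, Paused, Error, Cancelled}.
States satisfying AG (paused → AF ¬active) ∧ E[active U active] ∧ AG (active → EX active): ∅.

none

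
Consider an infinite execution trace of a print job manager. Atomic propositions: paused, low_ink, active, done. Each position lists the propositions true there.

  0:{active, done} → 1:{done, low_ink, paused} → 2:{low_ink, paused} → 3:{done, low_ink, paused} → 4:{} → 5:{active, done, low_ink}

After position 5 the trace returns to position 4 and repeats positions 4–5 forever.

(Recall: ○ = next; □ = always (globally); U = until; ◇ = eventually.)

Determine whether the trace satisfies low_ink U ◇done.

Holds

Walking from position 0: ◇done first holds at position 0, and low_ink holds at every earlier position along the way, so low_ink U ◇done holds.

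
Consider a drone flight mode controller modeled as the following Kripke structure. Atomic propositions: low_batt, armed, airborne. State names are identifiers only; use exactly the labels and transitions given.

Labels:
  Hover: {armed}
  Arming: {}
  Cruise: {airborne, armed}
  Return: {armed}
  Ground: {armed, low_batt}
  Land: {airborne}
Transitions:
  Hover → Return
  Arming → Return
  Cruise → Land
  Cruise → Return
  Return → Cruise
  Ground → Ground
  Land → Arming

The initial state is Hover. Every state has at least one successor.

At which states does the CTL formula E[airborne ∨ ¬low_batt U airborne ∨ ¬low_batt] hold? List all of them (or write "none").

States satisfying airborne ∨ ¬low_batt: {Hover, Arming, Cruise, Return, Land}.
States satisfying E[airborne ∨ ¬low_batt U airborne ∨ ¬low_batt]: {Hover, Arming, Cruise, Return, Land}.

{Hover, Arming, Cruise, Return, Land}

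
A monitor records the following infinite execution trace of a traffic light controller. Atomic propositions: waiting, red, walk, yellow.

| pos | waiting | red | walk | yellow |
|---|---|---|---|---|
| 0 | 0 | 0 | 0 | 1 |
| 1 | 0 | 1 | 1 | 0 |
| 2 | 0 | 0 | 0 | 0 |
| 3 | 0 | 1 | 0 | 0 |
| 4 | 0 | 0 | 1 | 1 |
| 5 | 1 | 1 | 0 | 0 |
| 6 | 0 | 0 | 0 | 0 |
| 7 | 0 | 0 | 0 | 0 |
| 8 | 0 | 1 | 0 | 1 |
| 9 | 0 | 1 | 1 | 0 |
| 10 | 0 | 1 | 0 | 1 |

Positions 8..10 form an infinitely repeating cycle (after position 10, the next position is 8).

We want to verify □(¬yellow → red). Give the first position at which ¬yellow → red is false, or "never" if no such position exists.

2

Check ¬yellow → red at each position in order: 0 ✓, 1 ✓.
At position 2 the labels are {}, so ¬yellow → red is false there. This is the first violation.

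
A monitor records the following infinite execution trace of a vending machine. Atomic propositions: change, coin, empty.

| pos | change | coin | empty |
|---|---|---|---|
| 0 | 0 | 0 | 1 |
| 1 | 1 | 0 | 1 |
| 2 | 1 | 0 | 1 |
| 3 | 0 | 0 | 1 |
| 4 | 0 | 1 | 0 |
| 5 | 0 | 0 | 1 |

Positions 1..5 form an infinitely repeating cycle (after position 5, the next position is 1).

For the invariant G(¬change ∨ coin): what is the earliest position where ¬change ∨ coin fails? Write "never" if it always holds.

1

Check ¬change ∨ coin at each position in order: 0 ✓.
At position 1 the labels are {change, empty}, so ¬change ∨ coin is false there. This is the first violation.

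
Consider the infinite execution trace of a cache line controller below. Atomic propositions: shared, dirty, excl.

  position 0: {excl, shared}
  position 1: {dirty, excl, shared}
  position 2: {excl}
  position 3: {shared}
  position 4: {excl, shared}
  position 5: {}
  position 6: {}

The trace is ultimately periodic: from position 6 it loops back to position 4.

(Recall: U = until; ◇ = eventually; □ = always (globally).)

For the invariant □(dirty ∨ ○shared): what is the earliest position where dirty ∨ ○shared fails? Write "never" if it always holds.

4

Check dirty ∨ ○shared at each position in order: 0 ✓, 1 ✓, 2 ✓, 3 ✓.
At position 4 the labels are {excl, shared} and the next position 5 has {}, so dirty ∨ ○shared is false there. This is the first violation.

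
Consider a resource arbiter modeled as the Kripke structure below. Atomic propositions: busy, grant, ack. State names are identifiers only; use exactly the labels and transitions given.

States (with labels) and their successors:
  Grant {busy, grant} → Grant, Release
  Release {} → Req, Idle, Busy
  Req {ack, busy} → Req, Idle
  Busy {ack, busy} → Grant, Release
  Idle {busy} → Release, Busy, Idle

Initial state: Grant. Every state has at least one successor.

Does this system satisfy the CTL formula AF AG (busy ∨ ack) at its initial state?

States satisfying AG (busy ∨ ack): ∅.
States satisfying AF AG (busy ∨ ack): ∅.
There is a path from Grant along which AG (busy ∨ ack) never holds.
Grant ∉ Sat(AF AG (busy ∨ ack)).

Violated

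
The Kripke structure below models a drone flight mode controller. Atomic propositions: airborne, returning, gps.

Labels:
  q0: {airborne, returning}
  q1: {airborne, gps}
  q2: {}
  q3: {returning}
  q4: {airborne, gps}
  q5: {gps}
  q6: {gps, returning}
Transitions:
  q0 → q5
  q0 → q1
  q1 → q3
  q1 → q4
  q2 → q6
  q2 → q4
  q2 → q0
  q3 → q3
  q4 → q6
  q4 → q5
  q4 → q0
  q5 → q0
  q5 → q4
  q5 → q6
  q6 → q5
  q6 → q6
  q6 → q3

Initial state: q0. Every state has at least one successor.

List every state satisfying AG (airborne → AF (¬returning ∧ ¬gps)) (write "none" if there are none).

States satisfying airborne → AF (¬returning ∧ ¬gps): {q2, q3, q5, q6}.
States satisfying AG (airborne → AF (¬returning ∧ ¬gps)): {q3}.

{q3}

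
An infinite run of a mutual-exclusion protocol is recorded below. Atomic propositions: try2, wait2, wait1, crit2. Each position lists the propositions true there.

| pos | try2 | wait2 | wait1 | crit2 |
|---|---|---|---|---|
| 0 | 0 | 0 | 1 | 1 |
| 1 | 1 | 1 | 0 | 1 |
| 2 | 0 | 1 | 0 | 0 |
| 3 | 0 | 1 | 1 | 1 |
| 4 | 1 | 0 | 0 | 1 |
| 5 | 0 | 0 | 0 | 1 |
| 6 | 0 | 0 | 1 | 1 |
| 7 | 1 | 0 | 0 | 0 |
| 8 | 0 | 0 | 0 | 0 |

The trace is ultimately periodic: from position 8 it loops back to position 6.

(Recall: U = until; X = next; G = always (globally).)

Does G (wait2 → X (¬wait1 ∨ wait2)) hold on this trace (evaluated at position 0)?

Yes

wait2 → X (¬wait1 ∨ wait2) holds at every position 0..8, and those are all positions ever visited, so G (wait2 → X (¬wait1 ∨ wait2)) holds.
Positions where wait2 holds: 1, 2, 3.
Check X (¬wait1 ∨ wait2) at each: 1→ok, 2→ok, 3→ok.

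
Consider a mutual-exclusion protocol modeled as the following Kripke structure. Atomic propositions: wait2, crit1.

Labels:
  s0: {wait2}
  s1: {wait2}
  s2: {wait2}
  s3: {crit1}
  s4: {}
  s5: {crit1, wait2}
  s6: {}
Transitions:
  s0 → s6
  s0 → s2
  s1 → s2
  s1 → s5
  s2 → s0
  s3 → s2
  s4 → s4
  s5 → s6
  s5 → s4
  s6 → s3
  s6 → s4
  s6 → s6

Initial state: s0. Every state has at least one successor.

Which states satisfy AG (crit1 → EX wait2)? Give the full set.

{s0, s2, s3, s4, s6}

States satisfying crit1 → EX wait2: {s0, s1, s2, s3, s4, s6}.
States satisfying AG (crit1 → EX wait2): {s0, s2, s3, s4, s6}.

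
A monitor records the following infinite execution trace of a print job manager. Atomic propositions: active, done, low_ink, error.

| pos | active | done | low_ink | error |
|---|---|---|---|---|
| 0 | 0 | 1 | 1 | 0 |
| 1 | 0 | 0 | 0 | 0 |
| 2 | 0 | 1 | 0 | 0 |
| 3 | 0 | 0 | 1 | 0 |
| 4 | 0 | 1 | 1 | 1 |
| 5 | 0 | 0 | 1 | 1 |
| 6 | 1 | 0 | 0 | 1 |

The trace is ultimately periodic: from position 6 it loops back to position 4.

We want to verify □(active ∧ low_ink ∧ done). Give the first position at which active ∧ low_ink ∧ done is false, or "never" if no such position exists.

0

At position 0 the labels are {done, low_ink}, so active ∧ low_ink ∧ done is false there. This is the first violation.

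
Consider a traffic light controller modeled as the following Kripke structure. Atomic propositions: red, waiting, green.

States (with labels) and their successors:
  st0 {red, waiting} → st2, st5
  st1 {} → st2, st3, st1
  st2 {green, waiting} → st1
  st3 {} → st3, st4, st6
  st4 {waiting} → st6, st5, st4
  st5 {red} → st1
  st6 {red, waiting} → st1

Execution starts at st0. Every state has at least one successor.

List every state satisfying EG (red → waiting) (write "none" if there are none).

States satisfying red → waiting: {st0, st1, st2, st3, st4, st6}.
States satisfying EG (red → waiting): {st0, st1, st2, st3, st4, st6}.

{st0, st1, st2, st3, st4, st6}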